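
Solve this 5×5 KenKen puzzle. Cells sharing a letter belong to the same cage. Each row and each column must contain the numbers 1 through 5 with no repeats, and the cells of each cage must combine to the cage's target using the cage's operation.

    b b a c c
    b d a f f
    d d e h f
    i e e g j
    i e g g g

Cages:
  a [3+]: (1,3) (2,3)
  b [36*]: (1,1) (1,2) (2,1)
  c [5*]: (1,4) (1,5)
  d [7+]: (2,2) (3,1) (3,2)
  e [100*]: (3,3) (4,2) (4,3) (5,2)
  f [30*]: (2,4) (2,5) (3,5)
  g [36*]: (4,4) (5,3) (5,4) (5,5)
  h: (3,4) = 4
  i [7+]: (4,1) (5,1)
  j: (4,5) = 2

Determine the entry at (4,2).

Cage b has product 36, so (1,1) = 4.
Cage b has product 36; hence (1,2) = 3.
The 3 cells of cage b must have product 36, which forces (2,1) = 3.
Cage h is given; hence (3,4) = 4.
Cage g needs product 36, which forces (4,4) = 3.
Cage j is a single given cell; hence (4,5) = 2.
Column 4 already has 4, which forces (5,4) = 1.
1 is placed in column 4, which forces (1,4) = 5.
Cage c needs two cells with product 5, so (1,5) = 1.
The 3 cells of cage f must have product 30, leaving (2,4) = 2.
Column 5 already has 2, so (2,5) = 5.
The 3 cells of cage f must have product 30, so (3,5) = 3.
2 is placed in row 4; hence (4,1) = 5.
Cage i's pair has sum 7, leaving (5,1) = 2.
3 is placed in column 5, leaving (5,5) = 4.
1 is placed in row 1, leaving (1,3) = 2.
Row 2 already has 2, so (2,3) = 1.
Column 1 already has 2, leaving (3,1) = 1.
Cage e needs product 100, so (3,3) = 5.
Column 3 now contains 1, which forces (4,3) = 4.
Row 5 now contains 4; hence (5,2) = 5.
Row 5 now contains 4, so (5,3) = 3.
Row 2 already has 1, so (2,2) = 4.
5 is placed in row 3, so (3,2) = 2.
Row 4 already has 4, which forces (4,2) = 1.
Completed grid: 4 3 2 5 1 / 3 4 1 2 5 / 1 2 5 4 3 / 5 1 4 3 2 / 2 5 3 1 4.

1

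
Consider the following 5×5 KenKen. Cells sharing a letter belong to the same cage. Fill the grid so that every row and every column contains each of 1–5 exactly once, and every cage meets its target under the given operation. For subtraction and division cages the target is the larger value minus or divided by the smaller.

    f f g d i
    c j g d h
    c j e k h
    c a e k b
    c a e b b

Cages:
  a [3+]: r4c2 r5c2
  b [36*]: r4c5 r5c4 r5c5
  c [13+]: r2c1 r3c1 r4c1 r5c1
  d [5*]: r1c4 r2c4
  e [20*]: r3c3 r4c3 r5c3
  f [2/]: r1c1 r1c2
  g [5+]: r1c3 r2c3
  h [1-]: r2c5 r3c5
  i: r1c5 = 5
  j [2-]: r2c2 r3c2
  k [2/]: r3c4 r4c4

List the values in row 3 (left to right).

3 5 1 4 2

Cage i is a single given cell, so r1c5 = 5.
Cage b has product 36, which forces r4c5 = 3.
Cage b has product 36; hence r5c4 = 3.
Cage b needs product 36, so r5c5 = 4.
Row 1 already has 5, leaving r1c4 = 1.
The two cells of cage d must have product 5, leaving r2c4 = 5.
The only place for 3 in row 1 is r1c3.
Cage g needs two cells with sum 5; hence r2c3 = 2.
Row 2 now contains 2, which forces r2c5 = 1.
1 is placed in column 5, so r3c5 = 2.
Cage j needs two cells with difference 2, so r2c2 = 3.
2 is placed in row 3, leaving r3c4 = 4.
Cage k needs two cells with quotient 2, so r4c4 = 2.
3 is placed in row 2, which forces r2c1 = 4.
The 4 cells of cage c must have sum 13; hence r3c1 = 3.
2 is placed in row 4, which forces r4c2 = 1.
Cage e needs product 20, leaving r4c3 = 4.
Cage a's pair has sum 3, which forces r5c2 = 2.
4 is placed in column 1, which forces r1c1 = 2.
2 is placed in column 2, leaving r1c2 = 4.
Column 2 already has 1, so r3c2 = 5.
Row 3 now contains 5, which forces r3c3 = 1.
1 is placed in row 4, which forces r4c1 = 5.
Cage c has sum 13, leaving r5c1 = 1.
Column 3 now contains 1, so r5c3 = 5.
The full grid is 2 4 3 1 5 / 4 3 2 5 1 / 3 5 1 4 2 / 5 1 4 2 3 / 1 2 5 3 4.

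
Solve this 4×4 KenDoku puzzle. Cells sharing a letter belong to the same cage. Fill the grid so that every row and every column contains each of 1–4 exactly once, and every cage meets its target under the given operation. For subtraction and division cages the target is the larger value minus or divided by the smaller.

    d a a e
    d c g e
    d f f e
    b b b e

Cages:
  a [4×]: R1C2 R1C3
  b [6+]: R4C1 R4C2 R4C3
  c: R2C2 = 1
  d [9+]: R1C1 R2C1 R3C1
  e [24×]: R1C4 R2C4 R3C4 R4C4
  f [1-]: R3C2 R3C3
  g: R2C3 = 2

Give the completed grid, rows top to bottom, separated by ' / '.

Cage c is a single given cell, so R2C2 = 1.
Cage g is given, leaving R2C3 = 2.
Column 2 now contains 1, so R1C2 = 4.
Cage a needs two cells with product 4, leaving R1C3 = 1.
Column 3 now contains 1, leaving R4C3 = 3.
The two cells of cage f must have difference 1, so R3C2 = 3.
Column 3 already has 3, leaving R3C3 = 4.
Cage b needs sum 6, leaving R4C1 = 1.
Row 4 already has 3, so R4C2 = 2.
2 is placed in row 4, which forces R4C4 = 4.
Cage d has sum 9, leaving R1C1 = 3.
Cage e needs product 24; hence R1C4 = 2.
Cage d needs sum 9, which forces R2C1 = 4.
4 is placed in column 4, so R2C4 = 3.
4 is placed in row 3; hence R3C1 = 2.
Cage e has product 24; hence R3C4 = 1.

3 4 1 2 / 4 1 2 3 / 2 3 4 1 / 1 2 3 4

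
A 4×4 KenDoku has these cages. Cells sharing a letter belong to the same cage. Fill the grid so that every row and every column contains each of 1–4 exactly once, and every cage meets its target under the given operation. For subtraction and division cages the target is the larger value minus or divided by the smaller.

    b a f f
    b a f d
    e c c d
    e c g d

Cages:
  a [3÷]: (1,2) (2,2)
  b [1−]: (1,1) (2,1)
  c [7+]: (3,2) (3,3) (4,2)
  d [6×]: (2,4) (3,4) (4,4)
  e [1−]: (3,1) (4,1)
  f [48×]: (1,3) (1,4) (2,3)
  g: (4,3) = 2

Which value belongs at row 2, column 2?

3

Cage f needs product 48, which forces (1,3) = 3.
Cage f needs product 48; hence (1,4) = 4.
The 3 cells of cage f must have product 48, so (2,3) = 4.
Cage g is a single given cell, so (4,3) = 2.
3 is placed in row 1, so (1,2) = 1.
Cage a needs two cells with quotient 3, leaving (2,2) = 3.
Cage c needs sum 7, leaving (3,2) = 2.
Column 3 already has 2, so (3,3) = 1.
Row 3 already has 1, so (3,4) = 3.
Cage c needs sum 7, so (4,2) = 4.
Column 4 now contains 3, leaving (4,4) = 1.
1 is placed in row 1, which forces (1,1) = 2.
Cage b's pair has difference 1, which forces (2,1) = 1.
1 is placed in column 4, leaving (2,4) = 2.
Row 3 already has 3; hence (3,1) = 4.
1 is placed in row 4, which forces (4,1) = 3.
The full grid is 2 1 3 4 / 1 3 4 2 / 4 2 1 3 / 3 4 2 1.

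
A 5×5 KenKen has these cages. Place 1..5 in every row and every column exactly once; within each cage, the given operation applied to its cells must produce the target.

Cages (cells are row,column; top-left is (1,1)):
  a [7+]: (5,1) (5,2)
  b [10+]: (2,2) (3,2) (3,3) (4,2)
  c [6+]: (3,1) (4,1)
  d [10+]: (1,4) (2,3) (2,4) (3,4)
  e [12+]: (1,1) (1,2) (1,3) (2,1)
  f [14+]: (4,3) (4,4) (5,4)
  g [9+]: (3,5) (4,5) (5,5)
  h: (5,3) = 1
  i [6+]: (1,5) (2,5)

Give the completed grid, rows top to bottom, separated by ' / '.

2 4 3 1 5 / 3 5 4 2 1 / 5 1 2 3 4 / 1 2 5 4 3 / 4 3 1 5 2

The 3 cells of cage f must have sum 14, which forces (4,3) = 5.
Cage f has sum 14, leaving (4,4) = 4.
Cage h is a single given cell; hence (5,3) = 1.
Cage f has sum 14, leaving (5,4) = 5.
The 4 cells of cage d must have sum 10; hence (2,3) = 4.
Row 5 needs a 2, and only (5,5) is open for it.
Cage g needs sum 9, which forces (3,5) = 4.
Cage g needs sum 9, leaving (4,5) = 3.
Row 3 now contains 4; hence (3,1) = 5.
Row 3 now contains 5, so (3,2) = 1.
The 4 cells of cage b must have sum 10, leaving (3,3) = 2.
Row 3 now contains 2; hence (3,4) = 3.
Cage c's pair has sum 6, so (4,1) = 1.
1 is placed in column 2; hence (4,2) = 2.
Cage e needs sum 12, which forces (1,1) = 2.
Cage e needs sum 12; hence (1,2) = 4.
2 is placed in column 3, leaving (1,3) = 3.
Row 1 already has 2, which forces (1,4) = 1.
Row 1 already has 1, which forces (1,5) = 5.
Cage e needs sum 12, so (2,1) = 3.
2 is placed in column 2, so (2,2) = 5.
Column 4 now contains 1, so (2,4) = 2.
Column 5 already has 5, which forces (2,5) = 1.
3 is placed in column 1, leaving (5,1) = 4.
Column 2 already has 4; hence (5,2) = 3.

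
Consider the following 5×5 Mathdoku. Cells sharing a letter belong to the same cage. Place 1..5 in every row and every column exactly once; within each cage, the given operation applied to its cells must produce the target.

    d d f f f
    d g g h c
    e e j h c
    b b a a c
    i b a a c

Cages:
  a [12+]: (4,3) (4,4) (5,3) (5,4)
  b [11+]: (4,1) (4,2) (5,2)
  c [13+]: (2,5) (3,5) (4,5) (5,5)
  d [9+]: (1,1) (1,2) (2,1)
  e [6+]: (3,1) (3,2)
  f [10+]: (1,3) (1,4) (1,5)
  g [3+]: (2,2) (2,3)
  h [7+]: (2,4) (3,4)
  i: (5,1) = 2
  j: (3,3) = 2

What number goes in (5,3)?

5

J is a freebie; hence (3,3) = 2.
Cage i is given, so (5,1) = 2.
Cage g needs two cells with sum 3, leaving (2,2) = 2.
Column 3 already has 2; hence (2,3) = 1.
In row 4, 2 can only go at (4,4), so (4,4) = 2.
Row 1 needs a 2, and only (1,5) is open for it.
The only place for 4 in row 1 is (1,2).
The 3 cells of cage d must have sum 9, so (1,1) = 1.
The 3 cells of cage d must have sum 9, leaving (2,1) = 4.
Row 2 now contains 4, which forces (2,4) = 3.
3 is placed in row 2, which forces (2,5) = 5.
Column 1 now contains 1, leaving (3,1) = 5.
5 is placed in row 3, which forces (3,2) = 1.
Column 4 now contains 3, so (3,4) = 4.
Row 3 now contains 4, leaving (3,5) = 3.
5 is placed in column 1, leaving (4,1) = 3.
1 is placed in column 2, so (4,2) = 5.
5 is placed in row 4, which forces (4,3) = 4.
Row 4 already has 4, which forces (4,5) = 1.
Column 2 already has 5; hence (5,2) = 3.
Column 3 already has 4, which forces (5,3) = 5.
Column 4 now contains 3, which forces (5,4) = 1.
Column 5 already has 1, leaving (5,5) = 4.
5 is placed in column 3, leaving (1,3) = 3.
Column 4 now contains 3; hence (1,4) = 5.
Filled in: 1 4 3 5 2 / 4 2 1 3 5 / 5 1 2 4 3 / 3 5 4 2 1 / 2 3 5 1 4.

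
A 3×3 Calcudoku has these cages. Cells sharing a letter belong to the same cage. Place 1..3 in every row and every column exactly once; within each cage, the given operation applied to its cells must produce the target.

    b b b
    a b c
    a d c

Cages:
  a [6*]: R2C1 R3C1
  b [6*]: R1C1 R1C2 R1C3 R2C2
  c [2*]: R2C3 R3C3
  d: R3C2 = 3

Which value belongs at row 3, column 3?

1

Cage b has product 6, which forces R2C2 = 1.
Row 2 now contains 1, which forces R2C3 = 2.
D is a freebie, leaving R3C2 = 3.
Column 3 now contains 2; hence R3C3 = 1.
The 4 cells of cage b must have product 6; hence R1C1 = 1.
3 is placed in column 2, so R1C2 = 2.
1 is placed in column 3, so R1C3 = 3.
Row 2 already has 2, leaving R2C1 = 3.
Row 3 now contains 3; hence R3C1 = 2.
Filled in: 1 2 3 / 3 1 2 / 2 3 1.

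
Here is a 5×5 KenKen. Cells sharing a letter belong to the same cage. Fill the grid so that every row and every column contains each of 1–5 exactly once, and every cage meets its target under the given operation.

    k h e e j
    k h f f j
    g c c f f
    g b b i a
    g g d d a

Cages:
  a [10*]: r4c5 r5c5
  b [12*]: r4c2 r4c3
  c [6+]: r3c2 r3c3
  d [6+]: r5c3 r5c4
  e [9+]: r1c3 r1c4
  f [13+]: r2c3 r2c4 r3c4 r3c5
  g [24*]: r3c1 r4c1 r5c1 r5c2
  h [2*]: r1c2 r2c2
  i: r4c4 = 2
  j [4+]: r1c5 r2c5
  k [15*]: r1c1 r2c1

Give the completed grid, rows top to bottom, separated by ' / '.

Cage i is a single given cell; hence r4c4 = 2.
Row 4 already has 2; hence r4c5 = 5.
Column 5 already has 5, which forces r5c5 = 2.
Cage g needs product 24, leaving r3c1 = 2.
In row 1, 2 can only go at r1c2, so r1c2 = 2.
Column 2 already has 2, so r2c2 = 1.
Row 2 now contains 1, so r2c5 = 3.
Column 2 already has 1, which forces r3c2 = 5.
Row 3 now contains 5, leaving r3c3 = 1.
1 is placed in row 3, leaving r3c5 = 4.
Column 3 now contains 1, so r5c3 = 5.
Row 5 already has 5; hence r5c4 = 1.
Cage k's pair has product 15; hence r1c1 = 3.
Column 3 now contains 5, so r1c3 = 4.
The two cells of cage e must have sum 9, so r1c4 = 5.
Column 5 now contains 3, which forces r1c5 = 1.
Row 2 now contains 3, leaving r2c1 = 5.
The 4 cells of cage f must have sum 13, so r2c3 = 2.
The 4 cells of cage f must have sum 13; hence r2c4 = 4.
4 is placed in row 3, which forces r3c4 = 3.
Cage g needs product 24, leaving r4c1 = 1.
Column 3 now contains 4; hence r4c3 = 3.
Column 1 now contains 3; hence r5c1 = 4.
4 is placed in row 5, so r5c2 = 3.
Row 4 already has 3; hence r4c2 = 4.

3 2 4 5 1 / 5 1 2 4 3 / 2 5 1 3 4 / 1 4 3 2 5 / 4 3 5 1 2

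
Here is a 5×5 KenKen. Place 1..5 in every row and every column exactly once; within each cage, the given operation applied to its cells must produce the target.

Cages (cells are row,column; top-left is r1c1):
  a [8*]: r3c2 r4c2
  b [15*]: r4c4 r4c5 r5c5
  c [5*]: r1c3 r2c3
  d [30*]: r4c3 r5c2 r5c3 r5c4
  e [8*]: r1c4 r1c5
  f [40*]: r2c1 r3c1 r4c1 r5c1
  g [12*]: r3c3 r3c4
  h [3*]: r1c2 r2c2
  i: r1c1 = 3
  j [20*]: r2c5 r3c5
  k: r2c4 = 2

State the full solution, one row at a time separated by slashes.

3 1 5 4 2 / 5 3 1 2 4 / 1 2 4 3 5 / 2 4 3 5 1 / 4 5 2 1 3

Cage i is a single given cell, leaving r1c1 = 3.
3 is placed in row 1, which forces r1c2 = 1.
Row 1 now contains 1, leaving r1c3 = 5.
1 is placed in column 2; hence r2c2 = 3.
Column 3 already has 5, which forces r2c3 = 1.
Cage k is given; hence r2c4 = 2.
2 is placed in column 4, which forces r1c4 = 4.
Cage e needs two cells with product 8, which forces r1c5 = 2.
Column 4 now contains 4, which forces r3c4 = 3.
Cage d has product 30, so r5c2 = 5.
Cage d needs product 30, leaving r5c4 = 1.
1 is placed in row 5, so r5c5 = 3.
Row 3 already has 3, so r3c3 = 4.
Row 3 now contains 4, so r3c5 = 5.
Cage d has product 30, leaving r4c3 = 3.
Column 4 now contains 1, which forces r4c4 = 5.
Cage b has product 15; hence r4c5 = 1.
3 is placed in row 5; hence r5c3 = 2.
The 4 cells of cage f must have product 40, which forces r2c1 = 5.
Column 5 now contains 5, which forces r2c5 = 4.
The 4 cells of cage f must have product 40, which forces r3c1 = 1.
Row 3 now contains 4, so r3c2 = 2.
Cage f needs product 40, which forces r4c1 = 2.
Cage a's pair has product 8, which forces r4c2 = 4.
2 is placed in row 5, which forces r5c1 = 4.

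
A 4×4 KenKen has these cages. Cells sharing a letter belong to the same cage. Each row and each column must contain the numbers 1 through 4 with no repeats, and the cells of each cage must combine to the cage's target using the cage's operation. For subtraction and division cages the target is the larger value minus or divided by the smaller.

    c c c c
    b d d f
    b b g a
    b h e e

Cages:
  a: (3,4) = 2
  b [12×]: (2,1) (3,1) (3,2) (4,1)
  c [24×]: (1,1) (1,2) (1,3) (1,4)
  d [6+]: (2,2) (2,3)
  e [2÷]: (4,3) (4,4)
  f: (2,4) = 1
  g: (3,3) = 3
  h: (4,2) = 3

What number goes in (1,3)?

1

Cage f is a single given cell, which forces (2,4) = 1.
Cage g is a single given cell; hence (3,3) = 3.
Cage a is a single given cell, so (3,4) = 2.
Cage h is given; hence (4,2) = 3.
Column 4 already has 2, which forces (4,4) = 4.
Column 4 now contains 4; hence (1,4) = 3.
Cage b has product 12, leaving (2,1) = 3.
The 4 cells of cage b must have product 12; hence (3,1) = 4.
2 is placed in row 3; hence (3,2) = 1.
Cage b needs product 12; hence (4,1) = 1.
The two cells of cage e must have quotient 2, which forces (4,3) = 2.
Column 1 now contains 1, which forces (1,1) = 2.
The 4 cells of cage c must have product 24, so (1,2) = 4.
Cage c has product 24; hence (1,3) = 1.
The two cells of cage d must have sum 6, which forces (2,2) = 2.
Column 3 now contains 2, leaving (2,3) = 4.
Completed grid: 2 4 1 3 / 3 2 4 1 / 4 1 3 2 / 1 3 2 4.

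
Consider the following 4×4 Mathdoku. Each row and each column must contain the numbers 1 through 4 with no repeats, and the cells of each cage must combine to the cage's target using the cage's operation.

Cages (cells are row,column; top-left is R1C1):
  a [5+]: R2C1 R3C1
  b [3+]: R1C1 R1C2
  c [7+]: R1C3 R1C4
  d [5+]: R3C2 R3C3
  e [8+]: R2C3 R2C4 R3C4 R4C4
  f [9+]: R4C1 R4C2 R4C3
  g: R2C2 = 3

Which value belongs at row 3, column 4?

Cage g is given; hence R2C2 = 3.
In row 4, 1 can only go at R4C4, so R4C4 = 1.
Cage e has sum 8, which forces R2C3 = 1.
In column 2, 4 can only go at R4C2, so R4C2 = 4.
Column 1 needs a 4, and only R2C1 is open for it.
Row 2 already has 4, which forces R2C4 = 2.
Cage a needs two cells with sum 5; hence R3C1 = 1.
Row 3 now contains 1; hence R3C2 = 2.
The 4 cells of cage e must have sum 8, leaving R3C4 = 4.
Column 1 already has 1; hence R1C1 = 2.
Column 2 now contains 2, leaving R1C2 = 1.
Cage c's pair has sum 7, which forces R1C3 = 4.
Column 4 now contains 4; hence R1C4 = 3.
4 is placed in row 3, leaving R3C3 = 3.
2 is placed in column 1; hence R4C1 = 3.
Column 3 now contains 3, leaving R4C3 = 2.
Completed grid: 2 1 4 3 / 4 3 1 2 / 1 2 3 4 / 3 4 2 1.

4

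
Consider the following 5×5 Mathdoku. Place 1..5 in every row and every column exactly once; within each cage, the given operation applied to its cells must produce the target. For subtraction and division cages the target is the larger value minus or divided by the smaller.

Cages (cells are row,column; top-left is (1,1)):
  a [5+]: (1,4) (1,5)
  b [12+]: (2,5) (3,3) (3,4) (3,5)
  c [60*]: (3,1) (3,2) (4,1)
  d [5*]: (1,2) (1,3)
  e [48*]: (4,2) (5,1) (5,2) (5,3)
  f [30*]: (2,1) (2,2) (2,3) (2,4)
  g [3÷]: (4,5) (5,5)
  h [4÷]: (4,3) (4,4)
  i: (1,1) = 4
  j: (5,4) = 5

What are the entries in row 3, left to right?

Cage i is given; hence (1,1) = 4.
J is a freebie, leaving (5,4) = 5.
The 3 cells of cage c must have product 60; hence (3,2) = 4.
Column 2 now contains 4; hence (4,2) = 2.
The 4 cells of cage e must have product 48, so (5,1) = 2.
The 4 cells of cage e must have product 48, which forces (5,2) = 3.
Cage e has product 48, so (5,3) = 4.
Row 5 now contains 3, so (5,5) = 1.
Column 3 now contains 4, which forces (4,3) = 1.
Cage h needs two cells with quotient 4, so (4,4) = 4.
1 is placed in column 5; hence (4,5) = 3.
Cage d's pair has product 5, so (1,2) = 1.
Column 3 already has 1, so (1,3) = 5.
The two cells of cage a must have sum 5; hence (1,4) = 3.
Column 5 now contains 3, leaving (1,5) = 2.
1 is placed in column 2, leaving (2,2) = 5.
Column 5 already has 2, leaving (2,5) = 4.
The 3 cells of cage c must have product 60; hence (3,1) = 3.
Row 3 now contains 3; hence (3,3) = 2.
2 is placed in row 3, so (3,4) = 1.
Column 5 already has 2, which forces (3,5) = 5.
3 is placed in row 4, so (4,1) = 5.
3 is placed in column 1, so (2,1) = 1.
Column 3 already has 2, leaving (2,3) = 3.
Column 4 now contains 1, leaving (2,4) = 2.
Completed grid: 4 1 5 3 2 / 1 5 3 2 4 / 3 4 2 1 5 / 5 2 1 4 3 / 2 3 4 5 1.

3 4 2 1 5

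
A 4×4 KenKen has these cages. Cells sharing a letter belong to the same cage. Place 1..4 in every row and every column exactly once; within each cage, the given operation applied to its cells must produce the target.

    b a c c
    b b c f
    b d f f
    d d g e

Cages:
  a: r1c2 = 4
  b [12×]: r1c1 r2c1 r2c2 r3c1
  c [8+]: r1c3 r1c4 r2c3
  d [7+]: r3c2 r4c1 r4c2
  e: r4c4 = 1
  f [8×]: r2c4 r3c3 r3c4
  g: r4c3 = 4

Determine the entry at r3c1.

Cage a is given, which forces r1c2 = 4.
G is a freebie, which forces r4c3 = 4.
Cage e is given, which forces r4c4 = 1.
Cage c has sum 8, which forces r1c3 = 2.
The 3 cells of cage c must have sum 8, leaving r1c4 = 3.
Cage c needs sum 8; hence r2c3 = 3.
Cage d has sum 7, so r3c2 = 2.
The 3 cells of cage f must have product 8, so r3c3 = 1.
Row 3 already has 2, which forces r3c4 = 4.
The 3 cells of cage d must have sum 7; hence r4c1 = 2.
Cage d needs sum 7, so r4c2 = 3.
3 is placed in row 1, so r1c1 = 1.
The 4 cells of cage b must have product 12, which forces r2c1 = 4.
2 is placed in column 2, which forces r2c2 = 1.
Column 4 already has 4; hence r2c4 = 2.
4 is placed in row 3, leaving r3c1 = 3.
Completed grid: 1 4 2 3 / 4 1 3 2 / 3 2 1 4 / 2 3 4 1.

3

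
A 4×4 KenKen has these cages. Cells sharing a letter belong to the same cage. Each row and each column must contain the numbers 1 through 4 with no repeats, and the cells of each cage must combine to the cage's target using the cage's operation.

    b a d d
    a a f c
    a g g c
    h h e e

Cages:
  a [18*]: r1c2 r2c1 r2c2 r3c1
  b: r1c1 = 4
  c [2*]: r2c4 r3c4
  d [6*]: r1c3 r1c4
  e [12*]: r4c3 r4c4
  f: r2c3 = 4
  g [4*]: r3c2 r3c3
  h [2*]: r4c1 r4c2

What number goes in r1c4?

3

Cage b is given; hence r1c1 = 4.
F is a freebie, leaving r2c3 = 4.
Column 3 now contains 4, which forces r3c3 = 1.
Row 3 already has 1, so r3c4 = 2.
Column 3 now contains 4, so r4c3 = 3.
Row 4 now contains 3; hence r4c4 = 4.
Column 3 now contains 3, leaving r1c3 = 2.
Column 4 now contains 2, so r1c4 = 3.
Column 4 now contains 2; hence r2c4 = 1.
Row 3 now contains 2, so r3c1 = 3.
Row 3 already has 1; hence r3c2 = 4.
Row 1 now contains 3, which forces r1c2 = 1.
1 is placed in row 2; hence r2c1 = 2.
The 4 cells of cage a must have product 18, which forces r2c2 = 3.
2 is placed in column 1; hence r4c1 = 1.
1 is placed in column 2; hence r4c2 = 2.
Completed grid: 4 1 2 3 / 2 3 4 1 / 3 4 1 2 / 1 2 3 4.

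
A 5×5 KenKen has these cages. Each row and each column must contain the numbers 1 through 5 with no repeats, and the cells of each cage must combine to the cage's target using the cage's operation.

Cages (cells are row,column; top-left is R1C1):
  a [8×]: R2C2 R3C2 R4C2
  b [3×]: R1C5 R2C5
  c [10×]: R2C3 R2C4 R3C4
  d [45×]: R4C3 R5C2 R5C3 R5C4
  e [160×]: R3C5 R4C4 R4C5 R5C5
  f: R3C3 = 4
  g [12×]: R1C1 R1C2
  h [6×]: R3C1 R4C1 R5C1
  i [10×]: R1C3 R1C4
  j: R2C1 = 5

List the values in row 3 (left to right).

Cage j is given, leaving R2C1 = 5.
F is a freebie, which forces R3C3 = 4.
The 4 cells of cage d must have product 45; hence R4C3 = 3.
Cage e needs product 160, leaving R4C4 = 4.
The 3 cells of cage a must have product 8; hence R2C2 = 4.
Cage c has product 10, leaving R3C4 = 5.
Row 3 now contains 5, leaving R3C5 = 2.
Column 5 now contains 2, so R4C5 = 5.
The 4 cells of cage e must have product 160, which forces R5C5 = 4.
The two cells of cage g must have product 12, so R1C1 = 4.
Column 2 already has 4, leaving R1C2 = 3.
The two cells of cage i must have product 10; hence R1C3 = 5.
Column 4 now contains 5, so R1C4 = 2.
3 is placed in row 1; hence R1C5 = 1.
Column 4 already has 2, so R2C4 = 1.
Column 5 already has 1; hence R2C5 = 3.
2 is placed in row 3; hence R3C2 = 1.
The 3 cells of cage a must have product 8, leaving R4C2 = 2.
Column 2 already has 1, leaving R5C2 = 5.
Column 3 already has 5, which forces R5C3 = 1.
Column 4 now contains 1, so R5C4 = 3.
Row 2 already has 1; hence R2C3 = 2.
1 is placed in row 3; hence R3C1 = 3.
Row 4 now contains 2, leaving R4C1 = 1.
Row 5 already has 3, so R5C1 = 2.
Completed grid: 4 3 5 2 1 / 5 4 2 1 3 / 3 1 4 5 2 / 1 2 3 4 5 / 2 5 1 3 4.

3 1 4 5 2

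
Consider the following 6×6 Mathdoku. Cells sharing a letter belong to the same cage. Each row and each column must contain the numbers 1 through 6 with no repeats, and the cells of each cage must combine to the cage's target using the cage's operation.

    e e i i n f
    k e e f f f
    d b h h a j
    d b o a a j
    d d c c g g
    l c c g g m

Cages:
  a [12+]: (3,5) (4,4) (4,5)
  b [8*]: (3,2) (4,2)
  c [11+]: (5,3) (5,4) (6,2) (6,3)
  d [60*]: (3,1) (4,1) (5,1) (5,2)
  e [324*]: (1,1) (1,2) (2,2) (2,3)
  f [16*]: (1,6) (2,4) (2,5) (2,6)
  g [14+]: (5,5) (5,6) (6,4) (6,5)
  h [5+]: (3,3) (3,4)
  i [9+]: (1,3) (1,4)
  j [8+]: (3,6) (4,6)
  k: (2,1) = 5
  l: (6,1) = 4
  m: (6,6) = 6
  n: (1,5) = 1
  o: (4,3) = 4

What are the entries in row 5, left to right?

N is a freebie, which forces (1,5) = 1.
Cage f has product 16; hence (1,6) = 2.
Cage k is given, leaving (2,1) = 5.
Cage o is a single given cell, leaving (4,3) = 4.
Cage l is a single given cell; hence (6,1) = 4.
Cage m is given; hence (6,6) = 6.
The two cells of cage b must have product 8, leaving (3,2) = 4.
Row 4 already has 4, which forces (4,2) = 2.
Cage d needs product 60, leaving (5,2) = 5.
In row 1, 4 can only go at (1,4), so (1,4) = 4.
The two cells of cage i must have sum 9; hence (1,3) = 5.
In row 3, 1 can only go at (3,1), so (3,1) = 1.
Column 1 already has 1, leaving (4,1) = 6.
6 is placed in row 4; hence (4,5) = 5.
Row 4 now contains 5, which forces (4,6) = 3.
The 4 cells of cage d must have product 60, which forces (5,1) = 2.
6 is placed in column 1; hence (1,1) = 3.
Cage e needs product 324; hence (1,2) = 6.
The 4 cells of cage e must have product 324, leaving (2,2) = 3.
Cage e needs product 324; hence (2,3) = 6.
Cage a has sum 12, so (3,5) = 6.
Column 6 now contains 3, which forces (3,6) = 5.
3 is placed in row 4; hence (4,4) = 1.
Column 3 now contains 6, so (5,3) = 1.
Column 4 now contains 1, leaving (5,4) = 6.
Column 5 already has 6, so (5,5) = 3.
Row 5 already has 1, so (5,6) = 4.
Column 2 now contains 3, which forces (6,2) = 1.
Column 3 already has 1; hence (6,3) = 3.
Column 4 now contains 1, leaving (6,4) = 5.
3 is placed in column 5; hence (6,5) = 2.
Column 4 now contains 1, leaving (2,4) = 2.
Column 5 already has 2; hence (2,5) = 4.
Column 6 now contains 4, leaving (2,6) = 1.
Column 3 already has 3, leaving (3,3) = 2.
Cage h's pair has sum 5, which forces (3,4) = 3.
Filled in: 3 6 5 4 1 2 / 5 3 6 2 4 1 / 1 4 2 3 6 5 / 6 2 4 1 5 3 / 2 5 1 6 3 4 / 4 1 3 5 2 6.

2 5 1 6 3 4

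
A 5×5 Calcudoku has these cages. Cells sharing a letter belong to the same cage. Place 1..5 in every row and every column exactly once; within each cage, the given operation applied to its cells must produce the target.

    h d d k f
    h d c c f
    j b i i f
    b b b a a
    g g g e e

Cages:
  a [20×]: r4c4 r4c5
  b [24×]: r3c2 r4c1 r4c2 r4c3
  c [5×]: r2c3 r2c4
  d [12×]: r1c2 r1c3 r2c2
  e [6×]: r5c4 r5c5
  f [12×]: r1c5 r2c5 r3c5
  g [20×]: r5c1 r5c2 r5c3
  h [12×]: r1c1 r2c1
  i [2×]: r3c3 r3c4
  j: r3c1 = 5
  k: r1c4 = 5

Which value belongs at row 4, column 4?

Cage k is given, which forces r1c4 = 5.
Column 4 already has 5, leaving r2c4 = 1.
Cage j is given, leaving r3c1 = 5.
Column 4 now contains 1, leaving r3c4 = 2.
Column 4 already has 5, so r4c4 = 4.
Row 4 now contains 4, leaving r4c5 = 5.
Column 4 already has 2, which forces r5c4 = 3.
3 is placed in row 5, which forces r5c5 = 2.
1 is placed in row 2, which forces r2c3 = 5.
The 4 cells of cage b must have product 24; hence r3c2 = 4.
2 is placed in row 3, leaving r3c3 = 1.
Row 3 already has 1; hence r3c5 = 3.
1 is placed in column 3, so r5c3 = 4.
Cage d needs product 12, so r1c2 = 3.
The 3 cells of cage d must have product 12, so r1c3 = 2.
The 3 cells of cage f must have product 12, leaving r1c5 = 1.
Cage d has product 12, which forces r2c2 = 2.
Column 5 now contains 3, so r2c5 = 4.
Column 2 now contains 2, leaving r4c2 = 1.
Column 3 already has 2, leaving r4c3 = 3.
4 is placed in row 5; hence r5c1 = 1.
Cage g has product 20, so r5c2 = 5.
Row 1 now contains 3, so r1c1 = 4.
Row 2 already has 4, leaving r2c1 = 3.
3 is placed in row 4, which forces r4c1 = 2.
Filled in: 4 3 2 5 1 / 3 2 5 1 4 / 5 4 1 2 3 / 2 1 3 4 5 / 1 5 4 3 2.

4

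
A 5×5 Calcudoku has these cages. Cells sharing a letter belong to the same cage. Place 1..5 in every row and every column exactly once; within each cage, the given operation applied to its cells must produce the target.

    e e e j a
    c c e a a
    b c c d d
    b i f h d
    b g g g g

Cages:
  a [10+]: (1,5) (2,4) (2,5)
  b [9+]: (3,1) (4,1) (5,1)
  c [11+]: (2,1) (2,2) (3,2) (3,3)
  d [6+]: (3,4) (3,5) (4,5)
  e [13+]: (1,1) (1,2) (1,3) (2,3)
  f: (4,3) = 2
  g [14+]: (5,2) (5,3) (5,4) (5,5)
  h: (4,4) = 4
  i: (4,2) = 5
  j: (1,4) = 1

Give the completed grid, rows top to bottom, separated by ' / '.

4 3 5 1 2 / 2 4 1 3 5 / 5 1 4 2 3 / 3 5 2 4 1 / 1 2 3 5 4

J is a freebie, which forces (1,4) = 1.
I is a freebie, leaving (4,2) = 5.
F is a freebie, so (4,3) = 2.
Cage h is given, leaving (4,4) = 4.
The only place for 1 in row 5 is (5,1).
Cage b has sum 9, leaving (3,1) = 5.
1 is placed in column 1, leaving (4,1) = 3.
Row 4 already has 3; hence (4,5) = 1.
In row 2, 1 can only go at (2,3), so (2,3) = 1.
The 4 cells of cage e must have sum 13; hence (1,1) = 4.
Cage e has sum 13, so (1,2) = 3.
The 4 cells of cage e must have sum 13, leaving (1,3) = 5.
Row 1 now contains 5, leaving (1,5) = 2.
Column 1 already has 4, leaving (2,1) = 2.
Row 2 already has 2, leaving (2,2) = 4.
The 4 cells of cage c must have sum 11, which forces (3,2) = 1.
Column 3 now contains 1, which forces (3,3) = 4.
Column 5 now contains 2, which forces (3,5) = 3.
Column 2 already has 4, so (5,2) = 2.
Column 3 already has 4, leaving (5,3) = 3.
3 is placed in row 5, leaving (5,4) = 5.
5 is placed in row 5; hence (5,5) = 4.
5 is placed in column 4; hence (2,4) = 3.
Column 5 already has 3; hence (2,5) = 5.
Row 3 already has 3, which forces (3,4) = 2.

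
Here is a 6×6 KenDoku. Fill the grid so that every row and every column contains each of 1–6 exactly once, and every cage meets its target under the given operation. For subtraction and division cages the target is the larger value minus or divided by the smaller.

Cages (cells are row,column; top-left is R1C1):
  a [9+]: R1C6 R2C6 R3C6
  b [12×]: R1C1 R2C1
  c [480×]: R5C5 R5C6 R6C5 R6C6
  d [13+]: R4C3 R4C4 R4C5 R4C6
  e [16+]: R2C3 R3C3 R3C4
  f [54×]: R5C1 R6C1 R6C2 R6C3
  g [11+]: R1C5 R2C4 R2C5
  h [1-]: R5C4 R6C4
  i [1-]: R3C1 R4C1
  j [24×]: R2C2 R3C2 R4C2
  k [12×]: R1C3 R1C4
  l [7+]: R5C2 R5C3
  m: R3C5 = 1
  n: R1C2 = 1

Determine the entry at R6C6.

4

N is a freebie; hence R1C2 = 1.
Cage m is a single given cell, leaving R3C5 = 1.
The 4 cells of cage f must have product 54, which forces R5C1 = 3.
Row 6 needs a 2, and only R6C4 is open for it.
The two cells of cage h must have difference 1; hence R5C4 = 1.
The only place for 1 in row 2 is R2C6.
Cage d has sum 13; hence R4C3 = 1.
Cage f needs product 54, so R6C1 = 1.
The only place for 5 in column 2 is R5C2.
Row 5 already has 5, so R5C3 = 2.
The only place for 6 in column 2 is R6C2.
6 is placed in row 6, so R6C3 = 3.
3 is placed in column 3, which forces R1C3 = 4.
The two cells of cage k must have product 12, which forces R1C4 = 3.
Column 3 now contains 4; hence R3C3 = 6.
6 is placed in row 3; hence R3C4 = 5.
6 is placed in column 3; hence R2C3 = 5.
5 is placed in row 3, leaving R3C1 = 4.
Cage i's pair has difference 1, which forces R4C1 = 5.
Row 4 needs a 3, and only R4C2 is open for it.
Cage j needs product 24, which forces R2C2 = 4.
Row 2 now contains 4; hence R2C4 = 6.
Column 2 now contains 3, so R3C2 = 2.
Row 3 already has 2, leaving R3C6 = 3.
Column 4 already has 6, so R4C4 = 4.
The two cells of cage b must have product 12; hence R1C1 = 6.
Cage g has sum 11, so R1C5 = 2.
The 3 cells of cage a must have sum 9, which forces R1C6 = 5.
Row 2 already has 6, so R2C1 = 2.
Cage g needs sum 11, leaving R2C5 = 3.
2 is placed in column 5, leaving R4C5 = 6.
Row 4 now contains 6; hence R4C6 = 2.
6 is placed in column 5, leaving R5C5 = 4.
Row 5 now contains 4, leaving R5C6 = 6.
4 is placed in column 5, leaving R6C5 = 5.
Column 6 now contains 5; hence R6C6 = 4.
Filled in: 6 1 4 3 2 5 / 2 4 5 6 3 1 / 4 2 6 5 1 3 / 5 3 1 4 6 2 / 3 5 2 1 4 6 / 1 6 3 2 5 4.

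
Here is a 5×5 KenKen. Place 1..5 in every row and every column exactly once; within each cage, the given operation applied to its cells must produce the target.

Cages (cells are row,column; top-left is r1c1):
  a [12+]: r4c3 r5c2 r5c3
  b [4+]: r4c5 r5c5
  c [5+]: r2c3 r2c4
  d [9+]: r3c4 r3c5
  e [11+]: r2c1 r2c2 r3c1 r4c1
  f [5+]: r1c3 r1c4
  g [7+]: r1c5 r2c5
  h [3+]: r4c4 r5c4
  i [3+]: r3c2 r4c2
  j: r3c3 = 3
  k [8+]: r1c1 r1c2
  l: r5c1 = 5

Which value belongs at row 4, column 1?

Cage j is given; hence r3c3 = 3.
Cage l is a single given cell; hence r5c1 = 5.
5 is placed in column 1, which forces r1c1 = 3.
Cage k needs two cells with sum 8, leaving r1c2 = 5.
Cage a has sum 12, which forces r4c3 = 5.
Cage a has sum 12, leaving r5c2 = 3.
The 3 cells of cage a must have sum 12, which forces r5c3 = 4.
Row 5 already has 3, which forces r5c5 = 1.
The two cells of cage f must have sum 5, so r1c3 = 1.
Cage f needs two cells with sum 5; hence r1c4 = 4.
Row 1 now contains 4; hence r1c5 = 2.
The 4 cells of cage e must have sum 11, leaving r2c2 = 4.
Column 3 now contains 1, which forces r2c3 = 2.
Column 4 already has 4, so r2c4 = 3.
3 is placed in row 2, leaving r2c5 = 5.
Column 4 already has 4, so r3c4 = 5.
5 is placed in column 5; hence r3c5 = 4.
Cage h needs two cells with sum 3, so r4c4 = 1.
Column 5 already has 1; hence r4c5 = 3.
Row 5 now contains 1; hence r5c4 = 2.
Row 2 now contains 2, which forces r2c1 = 1.
Cage e has sum 11, which forces r3c1 = 2.
Cage i needs two cells with sum 3; hence r3c2 = 1.
The 4 cells of cage e must have sum 11, leaving r4c1 = 4.
Row 4 already has 1, which forces r4c2 = 2.
Completed grid: 3 5 1 4 2 / 1 4 2 3 5 / 2 1 3 5 4 / 4 2 5 1 3 / 5 3 4 2 1.

4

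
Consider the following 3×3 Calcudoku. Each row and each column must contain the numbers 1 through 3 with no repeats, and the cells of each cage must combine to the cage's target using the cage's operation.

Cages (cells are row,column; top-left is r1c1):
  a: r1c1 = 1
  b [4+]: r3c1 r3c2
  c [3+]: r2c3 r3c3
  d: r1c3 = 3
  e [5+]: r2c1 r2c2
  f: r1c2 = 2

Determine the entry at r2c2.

3

Cage a is given; hence r1c1 = 1.
Cage f is given, which forces r1c2 = 2.
Cage d is given, so r1c3 = 3.
Column 2 already has 2, so r2c2 = 3.
Column 1 now contains 1, which forces r3c1 = 3.
Column 2 already has 3, so r3c2 = 1.
Row 3 now contains 1, so r3c3 = 2.
Row 2 now contains 3, which forces r2c1 = 2.
2 is placed in column 3, so r2c3 = 1.
Completed grid: 1 2 3 / 2 3 1 / 3 1 2.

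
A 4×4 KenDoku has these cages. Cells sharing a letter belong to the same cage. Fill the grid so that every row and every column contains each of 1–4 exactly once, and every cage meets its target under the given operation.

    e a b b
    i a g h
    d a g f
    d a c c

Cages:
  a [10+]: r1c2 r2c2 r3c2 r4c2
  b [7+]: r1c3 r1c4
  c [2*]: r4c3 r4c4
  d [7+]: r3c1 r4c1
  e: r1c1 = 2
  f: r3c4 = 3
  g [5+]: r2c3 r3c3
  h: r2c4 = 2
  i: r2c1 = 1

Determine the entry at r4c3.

2

E is a freebie, which forces r1c1 = 2.
I is a freebie, so r2c1 = 1.
Cage h is a single given cell; hence r2c4 = 2.
F is a freebie; hence r3c4 = 3.
Column 4 now contains 2, leaving r4c4 = 1.
The two cells of cage b must have sum 7, which forces r1c3 = 3.
Column 4 already has 3, leaving r1c4 = 4.
3 is placed in column 3, so r2c3 = 4.
Row 3 already has 3, leaving r3c1 = 4.
Cage d needs two cells with sum 7, which forces r4c1 = 3.
Row 4 now contains 1, which forces r4c3 = 2.
Row 1 now contains 4; hence r1c2 = 1.
4 is placed in row 2, which forces r2c2 = 3.
The 4 cells of cage a must have sum 10, leaving r3c2 = 2.
Column 3 now contains 2, which forces r3c3 = 1.
Row 4 already has 2, so r4c2 = 4.
Filled in: 2 1 3 4 / 1 3 4 2 / 4 2 1 3 / 3 4 2 1.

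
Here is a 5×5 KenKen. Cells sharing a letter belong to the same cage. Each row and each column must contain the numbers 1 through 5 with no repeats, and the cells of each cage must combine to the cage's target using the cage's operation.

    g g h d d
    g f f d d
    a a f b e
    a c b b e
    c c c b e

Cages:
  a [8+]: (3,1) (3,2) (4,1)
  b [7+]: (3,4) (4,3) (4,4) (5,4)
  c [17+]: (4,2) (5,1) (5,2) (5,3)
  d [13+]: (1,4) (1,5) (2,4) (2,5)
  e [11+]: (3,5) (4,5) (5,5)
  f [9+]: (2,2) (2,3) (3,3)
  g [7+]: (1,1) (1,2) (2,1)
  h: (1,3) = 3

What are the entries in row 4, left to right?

Cage h is given, so (1,3) = 3.
The 4 cells of cage c must have sum 17, so (4,2) = 5.
Cage b has sum 7, leaving (4,3) = 1.
The only place for 1 in row 5 is (5,4).
The only place for 2 in row 5 is (5,5).
Cage e has sum 11, which forces (3,5) = 5.
Column 5 already has 2, leaving (4,5) = 4.
Column 5 now contains 4; hence (1,5) = 1.
The 4 cells of cage d must have sum 13; hence (2,5) = 3.
The 3 cells of cage g must have sum 7, which forces (2,1) = 1.
3 is placed in row 2, so (2,2) = 2.
The 3 cells of cage f must have sum 9, leaving (2,3) = 5.
5 is placed in row 2, which forces (2,4) = 4.
Cage f has sum 9; hence (3,3) = 2.
Row 3 already has 2, which forces (3,4) = 3.
Column 4 now contains 3, which forces (4,4) = 2.
Column 3 already has 5; hence (5,3) = 4.
The 3 cells of cage g must have sum 7, leaving (1,1) = 2.
2 is placed in column 2, leaving (1,2) = 4.
4 is placed in column 4; hence (1,4) = 5.
Row 3 already has 2, leaving (3,1) = 4.
Cage a needs sum 8, so (3,2) = 1.
Row 4 now contains 2; hence (4,1) = 3.
The 4 cells of cage c must have sum 17; hence (5,1) = 5.
Row 5 already has 4; hence (5,2) = 3.
Filled in: 2 4 3 5 1 / 1 2 5 4 3 / 4 1 2 3 5 / 3 5 1 2 4 / 5 3 4 1 2.

3 5 1 2 4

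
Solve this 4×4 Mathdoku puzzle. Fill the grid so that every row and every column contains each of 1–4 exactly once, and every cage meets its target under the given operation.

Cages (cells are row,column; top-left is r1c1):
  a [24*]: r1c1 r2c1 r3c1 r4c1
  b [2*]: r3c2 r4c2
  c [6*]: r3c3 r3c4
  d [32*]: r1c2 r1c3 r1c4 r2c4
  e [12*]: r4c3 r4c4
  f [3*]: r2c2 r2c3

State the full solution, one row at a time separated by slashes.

Cage d has product 32, so r2c4 = 4.
Column 4 now contains 4, so r4c4 = 3.
Cage c's pair has product 6; hence r3c3 = 3.
Column 4 now contains 3, so r3c4 = 2.
3 is placed in row 4, which forces r4c3 = 4.
Cage d has product 32, which forces r1c2 = 4.
Cage d has product 32, leaving r1c3 = 2.
2 is placed in column 4; hence r1c4 = 1.
Cage f needs two cells with product 3, leaving r2c2 = 3.
Column 3 now contains 3, which forces r2c3 = 1.
Row 3 already has 2, leaving r3c2 = 1.
The two cells of cage b must have product 2, so r4c2 = 2.
Row 1 now contains 1, so r1c1 = 3.
Row 2 already has 1, so r2c1 = 2.
1 is placed in row 3, leaving r3c1 = 4.
Row 4 now contains 2; hence r4c1 = 1.

3 4 2 1 / 2 3 1 4 / 4 1 3 2 / 1 2 4 3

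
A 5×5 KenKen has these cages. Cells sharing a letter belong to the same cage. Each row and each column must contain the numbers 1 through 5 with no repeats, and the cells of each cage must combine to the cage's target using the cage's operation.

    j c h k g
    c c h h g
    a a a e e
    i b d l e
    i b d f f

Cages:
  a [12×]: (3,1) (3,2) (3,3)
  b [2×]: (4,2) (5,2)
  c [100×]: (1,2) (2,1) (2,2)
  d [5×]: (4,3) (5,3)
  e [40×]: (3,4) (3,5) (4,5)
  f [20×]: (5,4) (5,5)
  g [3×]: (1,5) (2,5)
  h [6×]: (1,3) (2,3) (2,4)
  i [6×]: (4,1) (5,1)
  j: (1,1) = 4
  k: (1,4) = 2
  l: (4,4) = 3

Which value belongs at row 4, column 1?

2

J is a freebie, so (1,1) = 4.
Cage c has product 100, which forces (1,2) = 5.
Cage k is a single given cell; hence (1,4) = 2.
Cage c has product 100, which forces (2,1) = 5.
Cage c has product 100, so (2,2) = 4.
L is a freebie, so (4,4) = 3.
Cage h needs product 6; hence (1,3) = 3.
Row 1 already has 3, so (1,5) = 1.
The 3 cells of cage h must have product 6, so (2,3) = 2.
3 is placed in column 4, leaving (2,4) = 1.
Column 5 already has 1; hence (2,5) = 3.
Cage a needs product 12, so (3,3) = 4.
Row 3 already has 4, so (3,4) = 5.
5 is placed in row 3; hence (3,5) = 2.
Row 4 now contains 3, leaving (4,1) = 2.
Row 4 already has 2, so (4,2) = 1.
Row 4 already has 1, leaving (4,3) = 5.
Row 4 now contains 5, which forces (4,5) = 4.
Cage i's pair has product 6; hence (5,1) = 3.
Column 2 already has 1, leaving (5,2) = 2.
Column 3 already has 5, so (5,3) = 1.
Column 4 already has 5, leaving (5,4) = 4.
4 is placed in column 5, which forces (5,5) = 5.
Column 1 now contains 3, which forces (3,1) = 1.
Column 2 already has 1, so (3,2) = 3.
The full grid is 4 5 3 2 1 / 5 4 2 1 3 / 1 3 4 5 2 / 2 1 5 3 4 / 3 2 1 4 5.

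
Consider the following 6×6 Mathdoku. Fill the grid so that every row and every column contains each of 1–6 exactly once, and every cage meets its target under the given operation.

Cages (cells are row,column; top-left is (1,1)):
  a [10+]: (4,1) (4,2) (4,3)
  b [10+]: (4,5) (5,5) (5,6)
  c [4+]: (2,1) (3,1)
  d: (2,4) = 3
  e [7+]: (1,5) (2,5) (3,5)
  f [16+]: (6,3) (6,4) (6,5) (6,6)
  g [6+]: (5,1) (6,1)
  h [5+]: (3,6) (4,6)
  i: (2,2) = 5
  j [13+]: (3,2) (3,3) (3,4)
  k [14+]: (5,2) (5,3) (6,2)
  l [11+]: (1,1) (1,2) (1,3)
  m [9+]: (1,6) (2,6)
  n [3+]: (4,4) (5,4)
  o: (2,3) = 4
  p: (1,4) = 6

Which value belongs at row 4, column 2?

1

P is a freebie, leaving (1,4) = 6.
Cage i is a single given cell, leaving (2,2) = 5.
Cage o is given, leaving (2,3) = 4.
Cage d is given, so (2,4) = 3.
Row 2 now contains 3, leaving (2,6) = 6.
Cage m needs two cells with sum 9; hence (1,6) = 3.
Row 2 now contains 3, leaving (2,1) = 1.
Row 2 already has 1, leaving (2,5) = 2.
The two cells of cage c must have sum 4, leaving (3,1) = 3.
Row 1 needs a 1, and only (1,5) is open for it.
Column 5 already has 1, so (3,5) = 4.
4 is placed in row 3; hence (3,6) = 1.
Column 6 now contains 1; hence (4,6) = 4.
Column 6 now contains 1, so (5,6) = 2.
2 is placed in column 6; hence (6,6) = 5.
The two cells of cage n must have sum 3, which forces (4,4) = 2.
2 is placed in row 5, which forces (5,1) = 4.
Cage k has sum 14; hence (5,3) = 5.
2 is placed in row 5, leaving (5,4) = 1.
5 is placed in row 5; hence (5,5) = 3.
The two cells of cage g must have sum 6; hence (6,1) = 2.
Column 4 already has 2; hence (6,4) = 4.
Column 5 now contains 3, so (6,5) = 6.
Column 1 now contains 2, so (1,1) = 5.
Cage l needs sum 11, so (1,2) = 4.
5 is placed in column 3, which forces (1,3) = 2.
Column 3 already has 2; hence (3,3) = 6.
Column 4 already has 2; hence (3,4) = 5.
The 3 cells of cage a must have sum 10, which forces (4,1) = 6.
Column 5 now contains 3, which forces (4,5) = 5.
Row 5 already has 3, so (5,2) = 6.
Row 6 now contains 6; hence (6,2) = 3.
Cage f needs sum 16; hence (6,3) = 1.
Row 3 now contains 6; hence (3,2) = 2.
Column 2 now contains 3, so (4,2) = 1.
Column 3 now contains 1, leaving (4,3) = 3.
Filled in: 5 4 2 6 1 3 / 1 5 4 3 2 6 / 3 2 6 5 4 1 / 6 1 3 2 5 4 / 4 6 5 1 3 2 / 2 3 1 4 6 5.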